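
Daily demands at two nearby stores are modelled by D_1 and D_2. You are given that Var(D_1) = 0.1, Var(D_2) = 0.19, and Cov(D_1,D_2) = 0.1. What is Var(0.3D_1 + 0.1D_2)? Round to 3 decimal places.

0.017

Var(0.3D_1 + 0.1D_2) = (0.3)²·Var(D_1) + (0.1)²·Var(D_2) + 2·(0.3)·(0.1)·Cov(D_1,D_2)
= 0.09·0.1 + 0.01·0.19 + 0.06·0.1 = 0.0169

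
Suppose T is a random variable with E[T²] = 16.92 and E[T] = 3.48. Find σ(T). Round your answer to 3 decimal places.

2.193

Var(T) = 16.92 − (3.48)² = 4.8096
σ(T) = √4.8096 ≈ 2.193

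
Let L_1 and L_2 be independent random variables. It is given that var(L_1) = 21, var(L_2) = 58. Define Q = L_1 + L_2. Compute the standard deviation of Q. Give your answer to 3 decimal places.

By independence, var(Q) = (1)²var(L_1) + (1)²var(L_2)
= (1)²·21 + (1)²·58 = 79
SD(Q) = √79 ≈ 8.888

8.888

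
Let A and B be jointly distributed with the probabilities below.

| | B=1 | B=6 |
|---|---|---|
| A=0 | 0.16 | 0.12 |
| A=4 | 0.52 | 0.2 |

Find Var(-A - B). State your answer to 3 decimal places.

7.450

E[A] = 2.88,  E[B] = 2.6,  E[AB] = 6.88
Var(A) = 11.52 − (2.88)² = 3.2256;  Var(B) = 12.2 − (2.6)² = 5.44
Cov(A,B) = 6.88 − (2.88)(2.6) = -0.608
Var(-A - B) = (-1)²·3.2256 + (-1)²·5.44 + 2·(-1)·(-1)·-0.608 = 7.4496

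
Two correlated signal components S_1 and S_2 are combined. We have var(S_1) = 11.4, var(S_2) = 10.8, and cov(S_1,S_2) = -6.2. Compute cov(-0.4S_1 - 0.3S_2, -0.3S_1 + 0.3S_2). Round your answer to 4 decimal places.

0.5820

cov(-0.4S_1 - 0.3S_2, -0.3S_1 + 0.3S_2) = (-0.4)(-0.3)var(S_1) + (-0.3)(0.3)var(S_2) + [(-0.4)(0.3) + (-0.3)(-0.3)]cov(S_1,S_2)
= 0.12·11.4 + -0.09·10.8 + -0.03·-6.2 = 0.582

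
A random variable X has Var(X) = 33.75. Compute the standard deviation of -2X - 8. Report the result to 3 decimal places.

11.619

Var(-2X - 8) = (-2)²·33.75 = 135
sd(-2X - 8) = √135 ≈ 11.619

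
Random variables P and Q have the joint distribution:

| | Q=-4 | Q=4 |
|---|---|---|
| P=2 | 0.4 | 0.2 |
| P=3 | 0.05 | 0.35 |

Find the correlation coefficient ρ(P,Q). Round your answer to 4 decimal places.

E[P] = 2.4,  E[Q] = 0.4
E[PQ] = 2
Cov(P,Q) = E[PQ] − E[P]E[Q] = 2 − (2.4)(0.4) = 1.04
var(P) = 0.24,  var(Q) = 15.84
ρ = 1.04 / √(0.24·15.84) ≈ 0.5334

0.5334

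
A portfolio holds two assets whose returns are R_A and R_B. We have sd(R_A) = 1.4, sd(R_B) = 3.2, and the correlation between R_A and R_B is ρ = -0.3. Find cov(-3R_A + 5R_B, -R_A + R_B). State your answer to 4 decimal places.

67.8320

var(R_A) = (1.4)² = 1.96;  var(R_B) = (3.2)² = 10.24
cov(R_A,R_B) = ρ·sd(R_A)·sd(R_B) = -0.3·1.4·3.2 = -1.344
cov(-3R_A + 5R_B, -R_A + R_B) = (-3)(-1)var(R_A) + (5)(1)var(R_B) + [(-3)(1) + (5)(-1)]cov(R_A,R_B)
= 3·1.96 + 5·10.24 + -8·-1.344 = 67.832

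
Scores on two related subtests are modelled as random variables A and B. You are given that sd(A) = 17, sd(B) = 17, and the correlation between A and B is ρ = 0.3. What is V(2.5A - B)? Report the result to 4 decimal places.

1661.7500

V(A) = (17)² = 289;  V(B) = (17)² = 289
Cov(A,B) = ρ·sd(A)·sd(B) = 0.3·17·17 = 86.7
V(2.5A - B) = (2.5)²·V(A) + (-1)²·V(B) + 2·(2.5)·(-1)·Cov(A,B)
= 6.25·289 + 1·289 + -5·86.7 = 1661.75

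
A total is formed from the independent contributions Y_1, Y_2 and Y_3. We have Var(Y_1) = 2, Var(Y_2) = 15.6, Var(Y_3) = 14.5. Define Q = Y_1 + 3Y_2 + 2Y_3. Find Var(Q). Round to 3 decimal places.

200.400

By independence, Var(Q) = (1)²Var(Y_1) + (3)²Var(Y_2) + (2)²Var(Y_3)
= (1)²·2 + (3)²·15.6 + (2)²·14.5 = 200.4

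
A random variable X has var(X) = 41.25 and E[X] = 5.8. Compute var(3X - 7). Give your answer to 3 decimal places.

371.250

var(3X - 7) = (3)²·var(X) = 9·41.25 = 371.25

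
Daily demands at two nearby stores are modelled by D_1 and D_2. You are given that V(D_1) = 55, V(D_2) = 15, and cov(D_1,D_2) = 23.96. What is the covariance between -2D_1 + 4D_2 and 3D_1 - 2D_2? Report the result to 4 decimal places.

-66.6400

cov(-2D_1 + 4D_2, 3D_1 - 2D_2) = (-2)(3)V(D_1) + (4)(-2)V(D_2) + [(-2)(-2) + (4)(3)]cov(D_1,D_2)
= -6·55 + -8·15 + 16·23.96 = -66.64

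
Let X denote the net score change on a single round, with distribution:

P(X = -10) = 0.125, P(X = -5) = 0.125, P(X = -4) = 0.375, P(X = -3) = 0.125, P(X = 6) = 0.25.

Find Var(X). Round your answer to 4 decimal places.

26.6875

E[X] = (-10)(0.125) + (-5)(0.125) + (-4)(0.375) + (-3)(0.125) + (6)(0.25) = -2.25
E[X²] = (-10)²(0.125) + (-5)²(0.125) + (-4)²(0.375) + (-3)²(0.125) + (6)²(0.25) = 31.75
Var(X) = E[X²] − (E[X])² = 31.75 − (-2.25)² = 26.6875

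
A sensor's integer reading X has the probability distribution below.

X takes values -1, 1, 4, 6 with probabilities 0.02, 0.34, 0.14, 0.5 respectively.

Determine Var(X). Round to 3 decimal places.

E[X] = (-1)(0.02) + (1)(0.34) + (4)(0.14) + (6)(0.5) = 3.88
E[X²] = (-1)²(0.02) + (1)²(0.34) + (4)²(0.14) + (6)²(0.5) = 20.6
Var(X) = E[X²] − (E[X])² = 20.6 − (3.88)² = 5.5456

5.546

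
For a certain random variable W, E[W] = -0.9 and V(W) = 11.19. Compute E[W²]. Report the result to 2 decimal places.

12.00

E[W²] = V(W) + (E[W])² = 11.19 + (-0.9)² = 12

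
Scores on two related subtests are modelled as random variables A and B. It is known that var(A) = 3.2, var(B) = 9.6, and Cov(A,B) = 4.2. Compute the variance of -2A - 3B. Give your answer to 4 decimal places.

149.6000

var(-2A - 3B) = (-2)²·var(A) + (-3)²·var(B) + 2·(-2)·(-3)·Cov(A,B)
= 4·3.2 + 9·9.6 + 12·4.2 = 149.6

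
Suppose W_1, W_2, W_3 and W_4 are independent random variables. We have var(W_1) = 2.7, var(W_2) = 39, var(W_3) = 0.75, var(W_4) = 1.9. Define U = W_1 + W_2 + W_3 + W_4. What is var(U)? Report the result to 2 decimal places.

44.35

By independence, var(U) = (1)²var(W_1) + (1)²var(W_2) + (1)²var(W_3) + (1)²var(W_4)
= (1)²·2.7 + (1)²·39 + (1)²·0.75 + (1)²·1.9 = 44.35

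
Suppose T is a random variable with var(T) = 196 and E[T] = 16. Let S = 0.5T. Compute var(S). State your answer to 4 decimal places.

var(0.5T) = (0.5)²·var(T) = 0.25·196 = 49

49.0000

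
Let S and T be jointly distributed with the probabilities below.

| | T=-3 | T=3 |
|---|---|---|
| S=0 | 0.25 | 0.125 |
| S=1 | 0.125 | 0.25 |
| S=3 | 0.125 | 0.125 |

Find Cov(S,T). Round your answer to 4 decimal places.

E[S] = 1.125,  E[T] = 0
E[ST] = 0.375
Cov(S,T) = E[ST] − E[S]E[T] = 0.375 − (1.125)(0) = 0.375

0.3750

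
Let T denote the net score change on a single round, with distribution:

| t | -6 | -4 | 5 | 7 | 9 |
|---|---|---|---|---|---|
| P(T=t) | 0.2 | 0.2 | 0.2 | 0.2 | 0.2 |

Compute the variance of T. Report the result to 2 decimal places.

36.56

E[T] = (-6)(0.2) + (-4)(0.2) + (5)(0.2) + (7)(0.2) + (9)(0.2) = 2.2
E[T²] = (-6)²(0.2) + (-4)²(0.2) + (5)²(0.2) + (7)²(0.2) + (9)²(0.2) = 41.4
var(T) = E[T²] − (E[T])² = 41.4 − (2.2)² = 36.56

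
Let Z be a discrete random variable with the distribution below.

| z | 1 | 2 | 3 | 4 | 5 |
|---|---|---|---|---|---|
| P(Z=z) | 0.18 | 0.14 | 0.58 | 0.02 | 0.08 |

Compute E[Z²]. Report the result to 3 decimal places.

8.280

E[Z²] = (1)²(0.18) + (2)²(0.14) + (3)²(0.58) + (4)²(0.02) + (5)²(0.08) = 8.28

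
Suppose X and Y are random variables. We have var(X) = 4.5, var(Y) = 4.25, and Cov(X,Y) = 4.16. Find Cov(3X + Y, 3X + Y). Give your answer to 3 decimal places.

Cov(3X + Y, 3X + Y) = (3)(3)var(X) + (1)(1)var(Y) + [(3)(1) + (1)(3)]Cov(X,Y)
= 9·4.5 + 1·4.25 + 6·4.16 = 69.71

69.710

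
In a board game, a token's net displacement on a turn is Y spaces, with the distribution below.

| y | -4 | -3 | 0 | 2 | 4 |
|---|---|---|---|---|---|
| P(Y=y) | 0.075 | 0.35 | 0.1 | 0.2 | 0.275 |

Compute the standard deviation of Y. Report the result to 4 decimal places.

E[Y] = (-4)(0.075) + (-3)(0.35) + (0)(0.1) + (2)(0.2) + (4)(0.275) = 0.15
E[Y²] = (-4)²(0.075) + (-3)²(0.35) + (0)²(0.1) + (2)²(0.2) + (4)²(0.275) = 9.55
Var(Y) = E[Y²] − (E[Y])² = 9.55 − (0.15)² = 9.5275
SD(Y) = √9.5275 ≈ 3.0867

3.0867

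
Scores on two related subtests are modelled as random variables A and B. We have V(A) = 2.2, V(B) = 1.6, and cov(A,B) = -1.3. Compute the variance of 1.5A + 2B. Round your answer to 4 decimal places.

3.5500

V(1.5A + 2B) = (1.5)²·V(A) + (2)²·V(B) + 2·(1.5)·(2)·cov(A,B)
= 2.25·2.2 + 4·1.6 + 6·-1.3 = 3.55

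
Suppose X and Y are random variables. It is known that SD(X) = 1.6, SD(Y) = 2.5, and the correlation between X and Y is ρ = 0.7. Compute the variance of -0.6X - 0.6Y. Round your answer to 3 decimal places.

Var(X) = (1.6)² = 2.56;  Var(Y) = (2.5)² = 6.25
cov(X,Y) = ρ·SD(X)·SD(Y) = 0.7·1.6·2.5 = 2.8
Var(-0.6X - 0.6Y) = (-0.6)²·Var(X) + (-0.6)²·Var(Y) + 2·(-0.6)·(-0.6)·cov(X,Y)
= 0.36·2.56 + 0.36·6.25 + 0.72·2.8 = 5.1876

5.188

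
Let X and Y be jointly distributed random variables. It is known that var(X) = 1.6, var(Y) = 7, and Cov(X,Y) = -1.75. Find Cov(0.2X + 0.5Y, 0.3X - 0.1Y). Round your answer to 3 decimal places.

-0.482

Cov(0.2X + 0.5Y, 0.3X - 0.1Y) = (0.2)(0.3)var(X) + (0.5)(-0.1)var(Y) + [(0.2)(-0.1) + (0.5)(0.3)]Cov(X,Y)
= 0.06·1.6 + -0.05·7 + 0.13·-1.75 = -0.4815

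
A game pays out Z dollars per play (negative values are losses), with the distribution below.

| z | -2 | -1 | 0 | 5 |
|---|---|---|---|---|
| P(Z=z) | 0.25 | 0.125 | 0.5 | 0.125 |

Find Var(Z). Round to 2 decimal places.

E[Z] = (-2)(0.25) + (-1)(0.125) + (0)(0.5) + (5)(0.125) = 0
E[Z²] = (-2)²(0.25) + (-1)²(0.125) + (0)²(0.5) + (5)²(0.125) = 4.25
Var(Z) = E[Z²] − (E[Z])² = 4.25 − (0)² = 4.25

4.25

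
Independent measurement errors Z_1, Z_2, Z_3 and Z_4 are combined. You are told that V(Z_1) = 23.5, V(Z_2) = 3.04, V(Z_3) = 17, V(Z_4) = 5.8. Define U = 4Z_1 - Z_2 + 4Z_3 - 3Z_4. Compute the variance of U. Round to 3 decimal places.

703.240

By independence, V(U) = (4)²V(Z_1) + (-1)²V(Z_2) + (4)²V(Z_3) + (-3)²V(Z_4)
= (4)²·23.5 + (-1)²·3.04 + (4)²·17 + (-3)²·5.8 = 703.24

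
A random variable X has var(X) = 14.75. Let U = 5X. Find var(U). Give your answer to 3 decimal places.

var(5X) = (5)²·var(X) = 25·14.75 = 368.75

368.750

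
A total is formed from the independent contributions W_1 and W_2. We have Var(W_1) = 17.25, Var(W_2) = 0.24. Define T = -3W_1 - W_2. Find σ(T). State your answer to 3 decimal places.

12.470

By independence, Var(T) = (-3)²Var(W_1) + (-1)²Var(W_2)
= (-3)²·17.25 + (-1)²·0.24 = 155.49
σ(T) = √155.49 ≈ 12.470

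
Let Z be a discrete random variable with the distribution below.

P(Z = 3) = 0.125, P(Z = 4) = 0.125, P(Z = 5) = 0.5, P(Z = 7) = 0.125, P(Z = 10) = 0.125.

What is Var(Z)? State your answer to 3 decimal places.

4.000

E[Z] = (3)(0.125) + (4)(0.125) + (5)(0.5) + (7)(0.125) + (10)(0.125) = 5.5
E[Z²] = (3)²(0.125) + (4)²(0.125) + (5)²(0.5) + (7)²(0.125) + (10)²(0.125) = 34.25
Var(Z) = E[Z²] − (E[Z])² = 34.25 − (5.5)² = 4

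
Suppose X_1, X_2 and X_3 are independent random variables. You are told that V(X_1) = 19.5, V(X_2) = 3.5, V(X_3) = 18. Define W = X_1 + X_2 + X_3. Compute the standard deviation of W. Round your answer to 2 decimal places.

6.40

By independence, V(W) = (1)²V(X_1) + (1)²V(X_2) + (1)²V(X_3)
= (1)²·19.5 + (1)²·3.5 + (1)²·18 = 41
SD(W) = √41 ≈ 6.40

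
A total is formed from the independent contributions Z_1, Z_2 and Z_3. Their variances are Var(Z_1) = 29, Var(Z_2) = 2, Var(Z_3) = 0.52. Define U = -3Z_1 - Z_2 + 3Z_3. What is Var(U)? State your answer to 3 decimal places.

By independence, Var(U) = (-3)²Var(Z_1) + (-1)²Var(Z_2) + (3)²Var(Z_3)
= (-3)²·29 + (-1)²·2 + (3)²·0.52 = 267.68

267.680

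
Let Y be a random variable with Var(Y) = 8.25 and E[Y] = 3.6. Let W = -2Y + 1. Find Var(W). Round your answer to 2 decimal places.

Var(-2Y + 1) = (-2)²·Var(Y) = 4·8.25 = 33

33.00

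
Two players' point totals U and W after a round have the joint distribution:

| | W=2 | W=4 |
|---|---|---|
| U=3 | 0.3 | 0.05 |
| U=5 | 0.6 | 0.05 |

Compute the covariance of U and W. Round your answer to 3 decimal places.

E[U] = 4.3,  E[W] = 2.2
E[UW] = 9.4
Cov(U,W) = E[UW] − E[U]E[W] = 9.4 − (4.3)(2.2) = -0.06

-0.060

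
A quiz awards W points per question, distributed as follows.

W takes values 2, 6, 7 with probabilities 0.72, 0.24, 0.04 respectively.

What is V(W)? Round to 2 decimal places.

E[W] = (2)(0.72) + (6)(0.24) + (7)(0.04) = 3.16
E[W²] = (2)²(0.72) + (6)²(0.24) + (7)²(0.04) = 13.48
V(W) = E[W²] − (E[W])² = 13.48 − (3.16)² = 3.4944

3.49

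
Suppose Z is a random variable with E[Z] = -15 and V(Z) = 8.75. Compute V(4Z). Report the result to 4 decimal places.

V(4Z) = (4)²·V(Z) = 16·8.75 = 140

140.0000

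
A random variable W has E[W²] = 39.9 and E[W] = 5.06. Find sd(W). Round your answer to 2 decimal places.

3.78

V(W) = 39.9 − (5.06)² = 14.2964
sd(W) = √14.2964 ≈ 3.78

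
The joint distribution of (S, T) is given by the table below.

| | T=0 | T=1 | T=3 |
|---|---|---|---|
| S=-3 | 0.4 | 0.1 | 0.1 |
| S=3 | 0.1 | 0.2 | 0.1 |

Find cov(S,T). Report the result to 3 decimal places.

E[S] = -0.6,  E[T] = 0.9
E[ST] = 0.3
cov(S,T) = E[ST] − E[S]E[T] = 0.3 − (-0.6)(0.9) = 0.84

0.840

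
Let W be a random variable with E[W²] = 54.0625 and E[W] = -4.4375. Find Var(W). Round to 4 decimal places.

34.3711

Var(W) = 54.0625 − (-4.4375)² = 34.37109375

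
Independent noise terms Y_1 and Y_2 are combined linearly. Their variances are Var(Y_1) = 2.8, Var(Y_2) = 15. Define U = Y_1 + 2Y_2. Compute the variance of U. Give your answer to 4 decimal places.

By independence, Var(U) = (1)²Var(Y_1) + (2)²Var(Y_2)
= (1)²·2.8 + (2)²·15 = 62.8

62.8000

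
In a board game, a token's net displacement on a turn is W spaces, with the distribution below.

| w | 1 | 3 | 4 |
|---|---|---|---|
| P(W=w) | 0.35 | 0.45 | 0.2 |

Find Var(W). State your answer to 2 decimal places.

1.35

E[W] = (1)(0.35) + (3)(0.45) + (4)(0.2) = 2.5
E[W²] = (1)²(0.35) + (3)²(0.45) + (4)²(0.2) = 7.6
Var(W) = E[W²] − (E[W])² = 7.6 − (2.5)² = 1.35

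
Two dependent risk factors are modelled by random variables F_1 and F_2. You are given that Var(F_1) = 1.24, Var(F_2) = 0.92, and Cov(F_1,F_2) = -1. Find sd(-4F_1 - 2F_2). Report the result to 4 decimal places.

2.7423

Var(-4F_1 - 2F_2) = (-4)²·Var(F_1) + (-2)²·Var(F_2) + 2·(-4)·(-2)·Cov(F_1,F_2)
= 16·1.24 + 4·0.92 + 16·-1 = 7.52
sd(-4F_1 - 2F_2) = √7.52 ≈ 2.7423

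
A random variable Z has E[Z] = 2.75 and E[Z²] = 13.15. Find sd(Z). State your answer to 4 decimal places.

2.3638

V(Z) = 13.15 − (2.75)² = 5.5875
sd(Z) = √5.5875 ≈ 2.3638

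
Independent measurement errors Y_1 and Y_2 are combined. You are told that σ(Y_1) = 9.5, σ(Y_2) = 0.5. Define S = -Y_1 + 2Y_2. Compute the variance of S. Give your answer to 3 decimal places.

91.250

V(Y_1) = 90.25, V(Y_2) = 0.25
By independence, V(S) = (-1)²V(Y_1) + (2)²V(Y_2)
= (-1)²·90.25 + (2)²·0.25 = 91.25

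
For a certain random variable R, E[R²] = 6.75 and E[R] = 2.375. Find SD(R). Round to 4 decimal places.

Var(R) = 6.75 − (2.375)² = 1.109375
SD(R) = √1.109375 ≈ 1.0533

1.0533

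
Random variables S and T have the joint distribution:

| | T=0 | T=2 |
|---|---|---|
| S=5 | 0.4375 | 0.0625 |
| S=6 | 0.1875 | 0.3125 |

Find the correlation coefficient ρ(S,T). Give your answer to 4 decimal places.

0.5164

E[S] = 5.5,  E[T] = 0.75
E[ST] = 4.375
Cov(S,T) = E[ST] − E[S]E[T] = 4.375 − (5.5)(0.75) = 0.25
Var(S) = 0.25,  Var(T) = 0.9375
ρ = 0.25 / √(0.25·0.9375) ≈ 0.5164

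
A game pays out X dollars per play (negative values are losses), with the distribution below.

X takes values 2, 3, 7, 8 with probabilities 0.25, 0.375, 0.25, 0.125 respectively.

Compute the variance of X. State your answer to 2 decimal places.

5.48

E[X] = (2)(0.25) + (3)(0.375) + (7)(0.25) + (8)(0.125) = 4.375
E[X²] = (2)²(0.25) + (3)²(0.375) + (7)²(0.25) + (8)²(0.125) = 24.625
Var(X) = E[X²] − (E[X])² = 24.625 − (4.375)² = 5.484375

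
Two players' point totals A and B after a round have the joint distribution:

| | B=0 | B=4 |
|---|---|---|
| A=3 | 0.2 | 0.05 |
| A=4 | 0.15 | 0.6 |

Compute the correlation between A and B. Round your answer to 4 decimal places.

0.5447

E[A] = 3.75,  E[B] = 2.6
E[AB] = 10.2
Cov(A,B) = E[AB] − E[A]E[B] = 10.2 − (3.75)(2.6) = 0.45
Var(A) = 0.1875,  Var(B) = 3.64
ρ = 0.45 / √(0.1875·3.64) ≈ 0.5447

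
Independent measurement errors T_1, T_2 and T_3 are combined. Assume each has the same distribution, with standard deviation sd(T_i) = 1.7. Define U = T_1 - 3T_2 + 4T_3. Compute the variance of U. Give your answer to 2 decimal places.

75.14

Var(T_i) = (1.7)² = 2.89
By independence, Var(U) = (1)²Var(T_1) + (-3)²Var(T_2) + (4)²Var(T_3)
= (1)²·2.89 + (-3)²·2.89 + (4)²·2.89 = 75.14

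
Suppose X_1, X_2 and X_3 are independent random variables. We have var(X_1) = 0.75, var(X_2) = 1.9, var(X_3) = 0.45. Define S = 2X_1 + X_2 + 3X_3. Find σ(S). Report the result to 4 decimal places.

By independence, var(S) = (2)²var(X_1) + (1)²var(X_2) + (3)²var(X_3)
= (2)²·0.75 + (1)²·1.9 + (3)²·0.45 = 8.95
σ(S) = √8.95 ≈ 2.9917

2.9917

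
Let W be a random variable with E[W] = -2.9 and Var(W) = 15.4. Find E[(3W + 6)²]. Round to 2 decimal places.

145.89

E[3W + 6] = 3·-2.9 + 6 = -2.7
Var(3W + 6) = (3)²·15.4 = 138.6
E[(3W + 6)²] = Var((3W + 6)) + (E[(3W + 6)])² = 138.6 + (-2.7)² = 145.89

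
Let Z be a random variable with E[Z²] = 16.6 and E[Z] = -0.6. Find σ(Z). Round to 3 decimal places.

4.030

Var(Z) = 16.6 − (-0.6)² = 16.24
σ(Z) = √16.24 ≈ 4.030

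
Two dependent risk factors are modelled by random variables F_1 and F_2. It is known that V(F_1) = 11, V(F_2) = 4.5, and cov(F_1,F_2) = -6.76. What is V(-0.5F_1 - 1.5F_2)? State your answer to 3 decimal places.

V(-0.5F_1 - 1.5F_2) = (-0.5)²·V(F_1) + (-1.5)²·V(F_2) + 2·(-0.5)·(-1.5)·cov(F_1,F_2)
= 0.25·11 + 2.25·4.5 + 1.5·-6.76 = 2.735

2.735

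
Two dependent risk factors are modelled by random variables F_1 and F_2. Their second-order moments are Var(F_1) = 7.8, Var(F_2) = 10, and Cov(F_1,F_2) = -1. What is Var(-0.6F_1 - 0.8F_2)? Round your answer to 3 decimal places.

8.248

Var(-0.6F_1 - 0.8F_2) = (-0.6)²·Var(F_1) + (-0.8)²·Var(F_2) + 2·(-0.6)·(-0.8)·Cov(F_1,F_2)
= 0.36·7.8 + 0.64·10 + 0.96·-1 = 8.248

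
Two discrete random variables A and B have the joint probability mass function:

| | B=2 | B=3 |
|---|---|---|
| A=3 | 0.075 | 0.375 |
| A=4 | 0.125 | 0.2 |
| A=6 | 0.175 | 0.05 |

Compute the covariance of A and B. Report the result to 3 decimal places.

E[A] = 4,  E[B] = 2.625
E[AB] = 10.225
Cov(A,B) = E[AB] − E[A]E[B] = 10.225 − (4)(2.625) = -0.275

-0.275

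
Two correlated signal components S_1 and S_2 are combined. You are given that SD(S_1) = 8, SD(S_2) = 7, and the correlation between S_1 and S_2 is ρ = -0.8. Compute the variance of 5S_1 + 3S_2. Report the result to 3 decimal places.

Var(S_1) = (8)² = 64;  Var(S_2) = (7)² = 49
Cov(S_1,S_2) = ρ·SD(S_1)·SD(S_2) = -0.8·8·7 = -44.8
Var(5S_1 + 3S_2) = (5)²·Var(S_1) + (3)²·Var(S_2) + 2·(5)·(3)·Cov(S_1,S_2)
= 25·64 + 9·49 + 30·-44.8 = 697

697.000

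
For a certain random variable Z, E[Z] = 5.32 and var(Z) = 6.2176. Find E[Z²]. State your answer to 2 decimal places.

34.52

E[Z²] = var(Z) + (E[Z])² = 6.2176 + (5.32)² = 34.52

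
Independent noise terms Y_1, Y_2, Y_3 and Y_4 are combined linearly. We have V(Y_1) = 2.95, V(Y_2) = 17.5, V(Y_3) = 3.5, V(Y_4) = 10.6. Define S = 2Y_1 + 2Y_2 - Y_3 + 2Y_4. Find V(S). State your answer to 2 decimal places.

By independence, V(S) = (2)²V(Y_1) + (2)²V(Y_2) + (-1)²V(Y_3) + (2)²V(Y_4)
= (2)²·2.95 + (2)²·17.5 + (-1)²·3.5 + (2)²·10.6 = 127.7

127.70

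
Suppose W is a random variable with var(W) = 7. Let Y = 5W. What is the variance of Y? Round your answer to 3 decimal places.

var(5W) = (5)²·var(W) = 25·7 = 175

175.000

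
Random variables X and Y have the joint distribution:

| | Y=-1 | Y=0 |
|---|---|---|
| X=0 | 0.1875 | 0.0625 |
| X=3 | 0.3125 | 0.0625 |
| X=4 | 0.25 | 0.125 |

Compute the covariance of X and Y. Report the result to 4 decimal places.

E[X] = 2.625,  E[Y] = -0.75
E[XY] = -1.9375
Cov(X,Y) = E[XY] − E[X]E[Y] = -1.9375 − (2.625)(-0.75) = 0.03125

0.0313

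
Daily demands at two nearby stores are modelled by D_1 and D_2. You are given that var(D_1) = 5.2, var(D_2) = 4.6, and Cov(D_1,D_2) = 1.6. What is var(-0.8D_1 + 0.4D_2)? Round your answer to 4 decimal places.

3.0400

var(-0.8D_1 + 0.4D_2) = (-0.8)²·var(D_1) + (0.4)²·var(D_2) + 2·(-0.8)·(0.4)·Cov(D_1,D_2)
= 0.64·5.2 + 0.16·4.6 + -0.64·1.6 = 3.04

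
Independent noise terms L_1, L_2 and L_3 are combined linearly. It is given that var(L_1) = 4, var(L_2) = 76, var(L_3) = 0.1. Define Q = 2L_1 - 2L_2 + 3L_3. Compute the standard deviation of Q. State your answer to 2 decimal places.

17.91

By independence, var(Q) = (2)²var(L_1) + (-2)²var(L_2) + (3)²var(L_3)
= (2)²·4 + (-2)²·76 + (3)²·0.1 = 320.9
SD(Q) = √320.9 ≈ 17.91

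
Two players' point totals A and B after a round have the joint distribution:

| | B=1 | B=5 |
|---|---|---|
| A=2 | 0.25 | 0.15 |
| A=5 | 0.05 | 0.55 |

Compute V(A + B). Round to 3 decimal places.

8.640

E[A] = 3.8,  E[B] = 3.8,  E[AB] = 16
V(A) = 16.6 − (3.8)² = 2.16;  V(B) = 17.8 − (3.8)² = 3.36
Cov(A,B) = 16 − (3.8)(3.8) = 1.56
V(A + B) = (1)²·2.16 + (1)²·3.36 + 2·(1)·(1)·1.56 = 8.64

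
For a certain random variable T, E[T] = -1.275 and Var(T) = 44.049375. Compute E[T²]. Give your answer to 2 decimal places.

E[T²] = Var(T) + (E[T])² = 44.049375 + (-1.275)² = 45.675

45.68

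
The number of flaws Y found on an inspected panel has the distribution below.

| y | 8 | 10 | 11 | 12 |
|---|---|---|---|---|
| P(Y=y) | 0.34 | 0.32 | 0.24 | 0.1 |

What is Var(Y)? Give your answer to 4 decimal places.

1.9424

E[Y] = (8)(0.34) + (10)(0.32) + (11)(0.24) + (12)(0.1) = 9.76
E[Y²] = (8)²(0.34) + (10)²(0.32) + (11)²(0.24) + (12)²(0.1) = 97.2
Var(Y) = E[Y²] − (E[Y])² = 97.2 − (9.76)² = 1.9424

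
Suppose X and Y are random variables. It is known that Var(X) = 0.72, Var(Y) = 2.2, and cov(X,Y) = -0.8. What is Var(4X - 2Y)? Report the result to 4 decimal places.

Var(4X - 2Y) = (4)²·Var(X) + (-2)²·Var(Y) + 2·(4)·(-2)·cov(X,Y)
= 16·0.72 + 4·2.2 + -16·-0.8 = 33.12

33.1200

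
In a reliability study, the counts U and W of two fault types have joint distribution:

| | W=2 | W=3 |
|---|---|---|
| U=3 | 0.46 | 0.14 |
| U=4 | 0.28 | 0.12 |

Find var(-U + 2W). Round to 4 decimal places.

0.9456

E[U] = 3.4,  E[W] = 2.26,  E[UW] = 7.7
var(U) = 11.8 − (3.4)² = 0.24;  var(W) = 5.3 − (2.26)² = 0.1924
Cov(U,W) = 7.7 − (3.4)(2.26) = 0.016
var(-U + 2W) = (-1)²·0.24 + (2)²·0.1924 + 2·(-1)·(2)·0.016 = 0.9456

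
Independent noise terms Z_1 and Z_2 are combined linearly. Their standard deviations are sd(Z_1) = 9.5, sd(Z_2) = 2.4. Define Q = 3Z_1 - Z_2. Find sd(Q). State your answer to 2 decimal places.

Var(Z_1) = 90.25, Var(Z_2) = 5.76
By independence, Var(Q) = (3)²Var(Z_1) + (-1)²Var(Z_2)
= (3)²·90.25 + (-1)²·5.76 = 818.01
sd(Q) = √818.01 ≈ 28.60

28.60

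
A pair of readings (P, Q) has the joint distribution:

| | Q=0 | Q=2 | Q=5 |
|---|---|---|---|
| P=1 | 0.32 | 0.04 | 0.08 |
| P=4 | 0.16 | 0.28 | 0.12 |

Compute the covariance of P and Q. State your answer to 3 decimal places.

E[P] = 2.68,  E[Q] = 1.64
E[PQ] = 5.12
Cov(P,Q) = E[PQ] − E[P]E[Q] = 5.12 − (2.68)(1.64) = 0.7248

0.725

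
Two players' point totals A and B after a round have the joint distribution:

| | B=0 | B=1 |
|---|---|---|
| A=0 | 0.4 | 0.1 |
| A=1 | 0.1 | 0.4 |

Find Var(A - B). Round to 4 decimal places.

0.2000

E[A] = 0.5,  E[B] = 0.5,  E[AB] = 0.4
Var(A) = 0.5 − (0.5)² = 0.25;  Var(B) = 0.5 − (0.5)² = 0.25
cov(A,B) = 0.4 − (0.5)(0.5) = 0.15
Var(A - B) = (1)²·0.25 + (-1)²·0.25 + 2·(1)·(-1)·0.15 = 0.2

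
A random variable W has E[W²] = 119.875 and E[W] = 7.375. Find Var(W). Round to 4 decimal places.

Var(W) = 119.875 − (7.375)² = 65.484375

65.4844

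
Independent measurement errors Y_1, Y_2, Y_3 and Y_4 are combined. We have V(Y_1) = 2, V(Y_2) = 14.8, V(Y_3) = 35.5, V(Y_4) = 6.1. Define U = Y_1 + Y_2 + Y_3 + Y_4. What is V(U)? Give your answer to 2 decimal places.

58.40

By independence, V(U) = (1)²V(Y_1) + (1)²V(Y_2) + (1)²V(Y_3) + (1)²V(Y_4)
= (1)²·2 + (1)²·14.8 + (1)²·35.5 + (1)²·6.1 = 58.4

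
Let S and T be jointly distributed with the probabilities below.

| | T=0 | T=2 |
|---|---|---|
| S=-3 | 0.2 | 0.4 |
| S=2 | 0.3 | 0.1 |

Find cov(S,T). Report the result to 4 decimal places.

E[S] = -1,  E[T] = 1
E[ST] = -2
cov(S,T) = E[ST] − E[S]E[T] = -2 − (-1)(1) = -1

-1.0000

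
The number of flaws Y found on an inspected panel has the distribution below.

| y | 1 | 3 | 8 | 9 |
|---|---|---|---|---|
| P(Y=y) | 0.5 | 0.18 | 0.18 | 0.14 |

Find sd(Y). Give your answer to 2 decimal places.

E[Y] = (1)(0.5) + (3)(0.18) + (8)(0.18) + (9)(0.14) = 3.74
E[Y²] = (1)²(0.5) + (3)²(0.18) + (8)²(0.18) + (9)²(0.14) = 24.98
Var(Y) = E[Y²] − (E[Y])² = 24.98 − (3.74)² = 10.9924
sd(Y) = √10.9924 ≈ 3.32

3.32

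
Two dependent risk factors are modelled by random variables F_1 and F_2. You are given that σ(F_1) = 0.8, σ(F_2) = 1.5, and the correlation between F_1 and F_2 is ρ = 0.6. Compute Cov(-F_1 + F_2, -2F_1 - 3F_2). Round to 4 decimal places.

var(F_1) = (0.8)² = 0.64;  var(F_2) = (1.5)² = 2.25
Cov(F_1,F_2) = ρ·σ(F_1)·σ(F_2) = 0.6·0.8·1.5 = 0.72
Cov(-F_1 + F_2, -2F_1 - 3F_2) = (-1)(-2)var(F_1) + (1)(-3)var(F_2) + [(-1)(-3) + (1)(-2)]Cov(F_1,F_2)
= 2·0.64 + -3·2.25 + 1·0.72 = -4.75

-4.7500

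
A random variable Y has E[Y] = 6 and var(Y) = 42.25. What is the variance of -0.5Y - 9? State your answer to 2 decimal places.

10.56

var(-0.5Y - 9) = (-0.5)²·var(Y) = 0.25·42.25 = 10.5625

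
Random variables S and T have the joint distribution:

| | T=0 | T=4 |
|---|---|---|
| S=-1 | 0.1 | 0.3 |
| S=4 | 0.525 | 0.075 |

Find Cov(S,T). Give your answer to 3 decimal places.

-3.000

E[S] = 2,  E[T] = 1.5
E[ST] = 0
Cov(S,T) = E[ST] − E[S]E[T] = 0 − (2)(1.5) = -3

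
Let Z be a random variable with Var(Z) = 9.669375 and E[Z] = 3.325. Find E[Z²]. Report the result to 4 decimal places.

E[Z²] = Var(Z) + (E[Z])² = 9.669375 + (3.325)² = 20.725

20.7250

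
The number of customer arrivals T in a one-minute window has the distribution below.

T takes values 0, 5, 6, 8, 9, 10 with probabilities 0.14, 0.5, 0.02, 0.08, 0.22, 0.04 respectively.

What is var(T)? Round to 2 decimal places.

8.35

E[T] = (0)(0.14) + (5)(0.5) + (6)(0.02) + (8)(0.08) + (9)(0.22) + (10)(0.04) = 5.64
E[T²] = (0)²(0.14) + (5)²(0.5) + (6)²(0.02) + (8)²(0.08) + (9)²(0.22) + (10)²(0.04) = 40.16
var(T) = E[T²] − (E[T])² = 40.16 − (5.64)² = 8.3504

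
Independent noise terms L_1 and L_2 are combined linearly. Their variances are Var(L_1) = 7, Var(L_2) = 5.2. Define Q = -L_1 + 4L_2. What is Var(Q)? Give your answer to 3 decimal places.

90.200

By independence, Var(Q) = (-1)²Var(L_1) + (4)²Var(L_2)
= (-1)²·7 + (4)²·5.2 = 90.2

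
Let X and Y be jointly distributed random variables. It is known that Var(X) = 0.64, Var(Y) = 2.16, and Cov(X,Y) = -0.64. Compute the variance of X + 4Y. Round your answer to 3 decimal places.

Var(X + 4Y) = (1)²·Var(X) + (4)²·Var(Y) + 2·(1)·(4)·Cov(X,Y)
= 1·0.64 + 16·2.16 + 8·-0.64 = 30.08

30.080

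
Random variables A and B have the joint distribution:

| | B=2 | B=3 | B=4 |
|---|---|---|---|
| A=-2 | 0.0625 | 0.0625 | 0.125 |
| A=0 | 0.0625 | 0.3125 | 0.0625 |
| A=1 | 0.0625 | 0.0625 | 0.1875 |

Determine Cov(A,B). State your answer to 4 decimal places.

E[A] = -0.1875,  E[B] = 3.1875
E[AB] = -0.5625
Cov(A,B) = E[AB] − E[A]E[B] = -0.5625 − (-0.1875)(3.1875) = 0.03515625

0.0352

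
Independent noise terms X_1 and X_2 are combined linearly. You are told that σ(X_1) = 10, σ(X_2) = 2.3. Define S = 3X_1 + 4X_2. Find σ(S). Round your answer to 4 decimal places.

31.3790

V(X_1) = 100, V(X_2) = 5.29
By independence, V(S) = (3)²V(X_1) + (4)²V(X_2)
= (3)²·100 + (4)²·5.29 = 984.64
σ(S) = √984.64 ≈ 31.3790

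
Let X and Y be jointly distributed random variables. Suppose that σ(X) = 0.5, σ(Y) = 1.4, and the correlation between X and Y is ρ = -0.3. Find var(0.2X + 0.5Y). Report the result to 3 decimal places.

0.458

var(X) = (0.5)² = 0.25;  var(Y) = (1.4)² = 1.96
Cov(X,Y) = ρ·σ(X)·σ(Y) = -0.3·0.5·1.4 = -0.21
var(0.2X + 0.5Y) = (0.2)²·var(X) + (0.5)²·var(Y) + 2·(0.2)·(0.5)·Cov(X,Y)
= 0.04·0.25 + 0.25·1.96 + 0.2·-0.21 = 0.458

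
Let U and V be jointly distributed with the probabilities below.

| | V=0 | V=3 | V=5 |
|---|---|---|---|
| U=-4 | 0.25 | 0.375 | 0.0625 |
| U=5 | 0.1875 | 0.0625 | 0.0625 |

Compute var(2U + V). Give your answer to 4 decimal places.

69.1211

E[U] = -1.1875,  E[V] = 1.9375,  E[UV] = -3.25
var(U) = 18.8125 − (-1.1875)² = 17.40234375;  var(V) = 7.0625 − (1.9375)² = 3.30859375
Cov(U,V) = -3.25 − (-1.1875)(1.9375) = -0.94921875
var(2U + V) = (2)²·17.40234375 + (1)²·3.30859375 + 2·(2)·(1)·-0.94921875 = 69.12109375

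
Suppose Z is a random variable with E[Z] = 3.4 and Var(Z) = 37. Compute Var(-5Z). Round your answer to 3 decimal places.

Var(-5Z) = (-5)²·Var(Z) = 25·37 = 925

925.000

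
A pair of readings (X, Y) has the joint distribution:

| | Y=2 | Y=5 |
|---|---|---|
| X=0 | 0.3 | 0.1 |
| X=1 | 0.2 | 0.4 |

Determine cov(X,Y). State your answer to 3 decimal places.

E[X] = 0.6,  E[Y] = 3.5
E[XY] = 2.4
cov(X,Y) = E[XY] − E[X]E[Y] = 2.4 − (0.6)(3.5) = 0.3

0.300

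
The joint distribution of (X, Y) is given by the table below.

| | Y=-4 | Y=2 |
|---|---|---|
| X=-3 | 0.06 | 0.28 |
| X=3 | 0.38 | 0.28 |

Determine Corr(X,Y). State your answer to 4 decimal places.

E[X] = 0.96,  E[Y] = -0.64
E[XY] = -3.84
Cov(X,Y) = E[XY] − E[X]E[Y] = -3.84 − (0.96)(-0.64) = -3.2256
Var(X) = 8.0784,  Var(Y) = 8.8704
ρ = -3.2256 / √(8.0784·8.8704) ≈ -0.3810

-0.3810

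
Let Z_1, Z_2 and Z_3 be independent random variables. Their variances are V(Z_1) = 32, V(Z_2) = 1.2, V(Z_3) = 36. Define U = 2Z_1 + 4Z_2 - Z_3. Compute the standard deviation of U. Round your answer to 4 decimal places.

13.5351

By independence, V(U) = (2)²V(Z_1) + (4)²V(Z_2) + (-1)²V(Z_3)
= (2)²·32 + (4)²·1.2 + (-1)²·36 = 183.2
σ(U) = √183.2 ≈ 13.5351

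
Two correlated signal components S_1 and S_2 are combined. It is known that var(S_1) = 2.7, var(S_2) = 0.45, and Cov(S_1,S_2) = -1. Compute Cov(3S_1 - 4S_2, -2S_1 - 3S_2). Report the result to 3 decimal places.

Cov(3S_1 - 4S_2, -2S_1 - 3S_2) = (3)(-2)var(S_1) + (-4)(-3)var(S_2) + [(3)(-3) + (-4)(-2)]Cov(S_1,S_2)
= -6·2.7 + 12·0.45 + -1·-1 = -9.8

-9.800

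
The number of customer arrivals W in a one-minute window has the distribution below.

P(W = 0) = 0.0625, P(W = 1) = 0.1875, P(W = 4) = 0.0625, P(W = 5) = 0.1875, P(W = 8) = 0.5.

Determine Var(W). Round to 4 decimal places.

8.9844

E[W] = (0)(0.0625) + (1)(0.1875) + (4)(0.0625) + (5)(0.1875) + (8)(0.5) = 5.375
E[W²] = (0)²(0.0625) + (1)²(0.1875) + (4)²(0.0625) + (5)²(0.1875) + (8)²(0.5) = 37.875
Var(W) = E[W²] − (E[W])² = 37.875 − (5.375)² = 8.984375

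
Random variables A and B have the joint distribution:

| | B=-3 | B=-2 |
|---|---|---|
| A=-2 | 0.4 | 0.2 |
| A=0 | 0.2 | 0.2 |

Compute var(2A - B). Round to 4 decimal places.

3.7600

E[A] = -1.2,  E[B] = -2.6,  E[AB] = 3.2
var(A) = 2.4 − (-1.2)² = 0.96;  var(B) = 7 − (-2.6)² = 0.24
cov(A,B) = 3.2 − (-1.2)(-2.6) = 0.08
var(2A - B) = (2)²·0.96 + (-1)²·0.24 + 2·(2)·(-1)·0.08 = 3.76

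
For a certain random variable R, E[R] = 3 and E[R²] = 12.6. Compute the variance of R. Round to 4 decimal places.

V(R) = 12.6 − (3)² = 3.6

3.6000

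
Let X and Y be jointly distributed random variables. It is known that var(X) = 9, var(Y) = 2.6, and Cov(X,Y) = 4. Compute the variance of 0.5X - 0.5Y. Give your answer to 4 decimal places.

var(0.5X - 0.5Y) = (0.5)²·var(X) + (-0.5)²·var(Y) + 2·(0.5)·(-0.5)·Cov(X,Y)
= 0.25·9 + 0.25·2.6 + -0.5·4 = 0.9

0.9000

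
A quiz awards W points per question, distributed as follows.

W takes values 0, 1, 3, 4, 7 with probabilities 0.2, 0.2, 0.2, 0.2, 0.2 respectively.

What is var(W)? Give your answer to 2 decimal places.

6.00

E[W] = (0)(0.2) + (1)(0.2) + (3)(0.2) + (4)(0.2) + (7)(0.2) = 3
E[W²] = (0)²(0.2) + (1)²(0.2) + (3)²(0.2) + (4)²(0.2) + (7)²(0.2) = 15
var(W) = E[W²] − (E[W])² = 15 − (3)² = 6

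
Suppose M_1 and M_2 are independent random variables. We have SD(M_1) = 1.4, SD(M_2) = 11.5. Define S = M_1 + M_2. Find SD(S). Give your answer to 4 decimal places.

var(M_1) = 1.96, var(M_2) = 132.25
By independence, var(S) = (1)²var(M_1) + (1)²var(M_2)
= (1)²·1.96 + (1)²·132.25 = 134.21
SD(S) = √134.21 ≈ 11.5849

11.5849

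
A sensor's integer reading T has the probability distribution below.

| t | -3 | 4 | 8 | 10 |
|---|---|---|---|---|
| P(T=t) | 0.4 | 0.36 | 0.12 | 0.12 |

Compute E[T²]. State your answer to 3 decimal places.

29.040

E[T²] = (-3)²(0.4) + (4)²(0.36) + (8)²(0.12) + (10)²(0.12) = 29.04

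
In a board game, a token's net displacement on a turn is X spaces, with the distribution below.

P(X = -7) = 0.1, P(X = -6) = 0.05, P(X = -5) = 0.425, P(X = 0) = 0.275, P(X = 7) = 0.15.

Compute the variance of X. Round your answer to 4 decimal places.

20.3694

E[X] = (-7)(0.1) + (-6)(0.05) + (-5)(0.425) + (0)(0.275) + (7)(0.15) = -2.075
E[X²] = (-7)²(0.1) + (-6)²(0.05) + (-5)²(0.425) + (0)²(0.275) + (7)²(0.15) = 24.675
var(X) = E[X²] − (E[X])² = 24.675 − (-2.075)² = 20.369375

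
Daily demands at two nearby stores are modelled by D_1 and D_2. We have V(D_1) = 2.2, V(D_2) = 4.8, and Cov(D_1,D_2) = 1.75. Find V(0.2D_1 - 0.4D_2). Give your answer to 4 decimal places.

V(0.2D_1 - 0.4D_2) = (0.2)²·V(D_1) + (-0.4)²·V(D_2) + 2·(0.2)·(-0.4)·Cov(D_1,D_2)
= 0.04·2.2 + 0.16·4.8 + -0.16·1.75 = 0.576

0.5760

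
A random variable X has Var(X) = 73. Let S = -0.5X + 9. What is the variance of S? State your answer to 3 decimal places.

18.250

Var(-0.5X + 9) = (-0.5)²·Var(X) = 0.25·73 = 18.25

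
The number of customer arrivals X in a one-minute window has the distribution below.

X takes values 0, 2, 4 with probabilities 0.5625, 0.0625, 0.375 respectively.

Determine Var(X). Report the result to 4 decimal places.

3.6094

E[X] = (0)(0.5625) + (2)(0.0625) + (4)(0.375) = 1.625
E[X²] = (0)²(0.5625) + (2)²(0.0625) + (4)²(0.375) = 6.25
Var(X) = E[X²] − (E[X])² = 6.25 − (1.625)² = 3.609375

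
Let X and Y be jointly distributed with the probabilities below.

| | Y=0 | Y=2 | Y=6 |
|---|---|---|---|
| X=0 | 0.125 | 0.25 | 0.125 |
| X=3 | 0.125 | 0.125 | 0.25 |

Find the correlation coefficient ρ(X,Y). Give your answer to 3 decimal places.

E[X] = 1.5,  E[Y] = 3
E[XY] = 5.25
cov(X,Y) = E[XY] − E[X]E[Y] = 5.25 − (1.5)(3) = 0.75
var(X) = 2.25,  var(Y) = 6
ρ = 0.75 / √(2.25·6) ≈ 0.204

0.204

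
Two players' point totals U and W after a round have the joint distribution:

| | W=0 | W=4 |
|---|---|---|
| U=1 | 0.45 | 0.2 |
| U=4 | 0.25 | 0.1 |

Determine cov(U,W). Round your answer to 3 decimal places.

-0.060

E[U] = 2.05,  E[W] = 1.2
E[UW] = 2.4
cov(U,W) = E[UW] − E[U]E[W] = 2.4 − (2.05)(1.2) = -0.06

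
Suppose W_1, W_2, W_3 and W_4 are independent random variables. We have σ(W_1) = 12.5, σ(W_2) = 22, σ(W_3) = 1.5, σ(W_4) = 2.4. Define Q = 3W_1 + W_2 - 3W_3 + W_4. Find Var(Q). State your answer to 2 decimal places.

Var(W_1) = 156.25, Var(W_2) = 484, Var(W_3) = 2.25, Var(W_4) = 5.76
By independence, Var(Q) = (3)²Var(W_1) + (1)²Var(W_2) + (-3)²Var(W_3) + (1)²Var(W_4)
= (3)²·156.25 + (1)²·484 + (-3)²·2.25 + (1)²·5.76 = 1916.26

1916.26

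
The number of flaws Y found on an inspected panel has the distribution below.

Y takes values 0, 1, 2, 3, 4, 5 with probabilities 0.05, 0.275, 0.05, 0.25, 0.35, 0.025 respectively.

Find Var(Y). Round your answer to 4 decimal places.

1.9275

E[Y] = (0)(0.05) + (1)(0.275) + (2)(0.05) + (3)(0.25) + (4)(0.35) + (5)(0.025) = 2.65
E[Y²] = (0)²(0.05) + (1)²(0.275) + (2)²(0.05) + (3)²(0.25) + (4)²(0.35) + (5)²(0.025) = 8.95
Var(Y) = E[Y²] − (E[Y])² = 8.95 − (2.65)² = 1.9275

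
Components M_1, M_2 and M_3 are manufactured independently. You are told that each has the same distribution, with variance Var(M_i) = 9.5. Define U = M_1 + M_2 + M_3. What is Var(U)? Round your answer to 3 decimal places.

28.500

By independence, Var(U) = (1)²Var(M_1) + (1)²Var(M_2) + (1)²Var(M_3)
= (1)²·9.5 + (1)²·9.5 + (1)²·9.5 = 28.5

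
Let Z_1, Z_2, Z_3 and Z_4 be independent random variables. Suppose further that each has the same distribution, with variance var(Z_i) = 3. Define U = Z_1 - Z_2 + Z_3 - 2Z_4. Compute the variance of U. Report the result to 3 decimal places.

By independence, var(U) = (1)²var(Z_1) + (-1)²var(Z_2) + (1)²var(Z_3) + (-2)²var(Z_4)
= (1)²·3 + (-1)²·3 + (1)²·3 + (-2)²·3 = 21

21.000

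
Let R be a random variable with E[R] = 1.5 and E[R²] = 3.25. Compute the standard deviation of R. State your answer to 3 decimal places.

var(R) = 3.25 − (1.5)² = 1
sd(R) = √1 ≈ 1.000

1.000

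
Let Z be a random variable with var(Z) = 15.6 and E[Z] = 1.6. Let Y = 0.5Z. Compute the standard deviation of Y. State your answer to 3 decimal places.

var(0.5Z) = (0.5)²·15.6 = 3.9
σ(Y) = √3.9 ≈ 1.975

1.975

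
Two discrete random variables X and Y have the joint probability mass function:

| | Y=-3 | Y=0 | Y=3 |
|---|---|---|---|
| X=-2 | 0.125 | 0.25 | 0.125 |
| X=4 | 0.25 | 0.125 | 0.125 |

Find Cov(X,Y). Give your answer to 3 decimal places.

E[X] = 1,  E[Y] = -0.375
E[XY] = -1.5
Cov(X,Y) = E[XY] − E[X]E[Y] = -1.5 − (1)(-0.375) = -1.125

-1.125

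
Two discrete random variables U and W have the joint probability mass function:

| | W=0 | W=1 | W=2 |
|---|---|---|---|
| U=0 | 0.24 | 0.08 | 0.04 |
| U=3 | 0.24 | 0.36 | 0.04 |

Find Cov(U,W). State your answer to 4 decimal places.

0.1680

E[U] = 1.92,  E[W] = 0.6
E[UW] = 1.32
Cov(U,W) = E[UW] − E[U]E[W] = 1.32 − (1.92)(0.6) = 0.168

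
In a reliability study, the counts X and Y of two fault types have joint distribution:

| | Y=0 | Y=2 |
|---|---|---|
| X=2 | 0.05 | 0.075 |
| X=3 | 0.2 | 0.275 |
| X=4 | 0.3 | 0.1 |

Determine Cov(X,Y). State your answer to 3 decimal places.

-0.198

E[X] = 3.275,  E[Y] = 0.9
E[XY] = 2.75
Cov(X,Y) = E[XY] − E[X]E[Y] = 2.75 − (3.275)(0.9) = -0.1975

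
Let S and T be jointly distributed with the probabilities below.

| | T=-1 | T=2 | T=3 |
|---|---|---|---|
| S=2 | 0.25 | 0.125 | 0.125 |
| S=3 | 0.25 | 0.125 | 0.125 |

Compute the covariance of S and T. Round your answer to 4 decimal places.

E[S] = 2.5,  E[T] = 0.75
E[ST] = 1.875
Cov(S,T) = E[ST] − E[S]E[T] = 1.875 − (2.5)(0.75) = 0

0.0000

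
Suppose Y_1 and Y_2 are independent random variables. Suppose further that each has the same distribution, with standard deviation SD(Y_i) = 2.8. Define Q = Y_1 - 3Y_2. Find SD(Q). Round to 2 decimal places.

8.85

var(Y_i) = (2.8)² = 7.84
By independence, var(Q) = (1)²var(Y_1) + (-3)²var(Y_2)
= (1)²·7.84 + (-3)²·7.84 = 78.4
SD(Q) = √78.4 ≈ 8.85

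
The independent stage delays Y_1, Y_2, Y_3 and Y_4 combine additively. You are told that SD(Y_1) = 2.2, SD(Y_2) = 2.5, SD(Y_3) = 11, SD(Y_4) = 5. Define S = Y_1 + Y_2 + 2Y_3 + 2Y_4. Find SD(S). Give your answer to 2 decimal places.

24.39

var(Y_1) = 4.84, var(Y_2) = 6.25, var(Y_3) = 121, var(Y_4) = 25
By independence, var(S) = (1)²var(Y_1) + (1)²var(Y_2) + (2)²var(Y_3) + (2)²var(Y_4)
= (1)²·4.84 + (1)²·6.25 + (2)²·121 + (2)²·25 = 595.09
SD(S) = √595.09 ≈ 24.39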